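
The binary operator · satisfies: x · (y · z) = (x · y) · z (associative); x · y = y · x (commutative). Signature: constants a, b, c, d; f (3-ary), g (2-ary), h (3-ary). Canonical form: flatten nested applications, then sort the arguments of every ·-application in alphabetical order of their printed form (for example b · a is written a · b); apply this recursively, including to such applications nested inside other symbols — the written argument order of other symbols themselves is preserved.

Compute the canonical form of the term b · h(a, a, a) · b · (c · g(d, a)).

Flatten:  b · h(a, a, a) · b · c · g(d, a)
Sort arguments:  b · b · c · g(d, a) · h(a, a, a)

Answer: b · b · c · g(d, a) · h(a, a, a)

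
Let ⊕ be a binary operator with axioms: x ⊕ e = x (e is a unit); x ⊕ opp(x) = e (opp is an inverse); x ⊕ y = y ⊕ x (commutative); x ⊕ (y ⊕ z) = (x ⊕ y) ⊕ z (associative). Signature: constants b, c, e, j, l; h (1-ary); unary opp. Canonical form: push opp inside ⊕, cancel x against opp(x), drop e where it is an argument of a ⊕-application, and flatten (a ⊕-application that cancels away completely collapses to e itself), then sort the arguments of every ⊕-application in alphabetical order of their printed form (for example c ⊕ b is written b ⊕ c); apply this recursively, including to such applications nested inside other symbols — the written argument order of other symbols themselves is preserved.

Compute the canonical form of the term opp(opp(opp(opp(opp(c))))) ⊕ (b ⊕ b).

Push opp inside:  distribute opp over ⊕ and collapse double opp
Collect terms:  opp(c) ⊕ b ⊕ b
Sort arguments:  b ⊕ b ⊕ opp(c)

Answer: b ⊕ b ⊕ opp(c)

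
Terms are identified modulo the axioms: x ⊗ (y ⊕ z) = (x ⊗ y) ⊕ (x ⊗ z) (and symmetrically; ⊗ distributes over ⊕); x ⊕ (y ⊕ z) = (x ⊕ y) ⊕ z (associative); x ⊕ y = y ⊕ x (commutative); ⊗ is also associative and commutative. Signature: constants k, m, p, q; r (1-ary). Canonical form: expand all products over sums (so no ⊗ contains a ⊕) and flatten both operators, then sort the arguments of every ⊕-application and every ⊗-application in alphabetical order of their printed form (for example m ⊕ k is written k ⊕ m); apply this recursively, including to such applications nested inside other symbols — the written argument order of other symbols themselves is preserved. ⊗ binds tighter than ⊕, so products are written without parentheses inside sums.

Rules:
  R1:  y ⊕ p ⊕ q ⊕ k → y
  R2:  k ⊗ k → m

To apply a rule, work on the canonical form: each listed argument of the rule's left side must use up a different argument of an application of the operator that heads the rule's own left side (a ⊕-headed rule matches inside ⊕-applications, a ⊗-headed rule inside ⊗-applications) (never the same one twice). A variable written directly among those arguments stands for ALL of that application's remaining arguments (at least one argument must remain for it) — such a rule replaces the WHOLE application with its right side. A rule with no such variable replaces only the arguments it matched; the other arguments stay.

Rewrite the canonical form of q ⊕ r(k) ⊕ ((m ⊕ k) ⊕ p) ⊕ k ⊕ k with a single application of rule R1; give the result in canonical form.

Canonical form:  k ⊕ k ⊕ k ⊕ m ⊕ p ⊕ q ⊕ r(k)
R1 matches:  uses k, p, q;  y := k ⊕ k ⊕ m ⊕ r(k)
The variable takes the whole remainder — replace the entire application.
New term:  k ⊕ k ⊕ m ⊕ r(k)

Answer: k ⊕ k ⊕ m ⊕ r(k)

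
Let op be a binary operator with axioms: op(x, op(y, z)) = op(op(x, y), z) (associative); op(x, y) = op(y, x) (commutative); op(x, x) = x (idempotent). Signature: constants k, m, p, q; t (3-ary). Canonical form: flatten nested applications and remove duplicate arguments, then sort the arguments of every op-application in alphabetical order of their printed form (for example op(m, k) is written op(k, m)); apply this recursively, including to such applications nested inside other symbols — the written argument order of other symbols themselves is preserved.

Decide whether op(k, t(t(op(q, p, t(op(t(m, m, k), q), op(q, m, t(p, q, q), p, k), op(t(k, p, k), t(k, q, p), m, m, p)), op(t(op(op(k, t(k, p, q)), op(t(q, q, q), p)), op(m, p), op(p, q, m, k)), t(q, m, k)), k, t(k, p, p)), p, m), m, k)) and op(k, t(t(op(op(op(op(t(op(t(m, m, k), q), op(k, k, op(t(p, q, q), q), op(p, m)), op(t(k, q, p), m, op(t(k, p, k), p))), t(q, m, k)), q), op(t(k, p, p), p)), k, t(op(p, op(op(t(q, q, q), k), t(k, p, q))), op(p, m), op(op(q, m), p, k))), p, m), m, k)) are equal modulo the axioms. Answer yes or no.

Left:  op(k, t(t(op(q, p, t(op(t(m, m, k), q), op(q, m, t(p, q, q), p, k), op(t(k, p, k), t(k, q, p), m, m, p)), op(t(op(op(k, t(k, p, q)), op(t(q, q, q), p)), op(m, p), op(p, q, m, k)), t(q, m, k)), k, t(k, p, p)), p, m), m, k))
  Inside:  t(t(op(q, p, t(op(t(m, m, k), q), op(q, m, t(p, q, q), p, k), op(t(k, p, k), t(k, q, p), m, m, p)), op(t(op(op(k, t(k, p, q)), op(t(q, q, q), p)), op(m, p), op(p, q, m, k)), t(q, m, k)), k, t(k, p, p)), p, m), m, k)  →  t(t(op(k, p, q, t(k, p, p), t(op(k, p, t(k, p, q), t(q, q, q)), op(m, p), op(k, m, p, q)), t(op(q, t(m, m, k)), op(k, m, p, q, t(p, q, q)), op(m, p, t(k, p, k), t(k, q, p))), t(q, m, k)), p, m), m, k)
  Sort arguments:  op(k, t(t(op(k, p, q, t(k, p, p), t(op(k, p, t(k, p, q), t(q, q, q)), op(m, p), op(k, m, p, q)), t(op(q, t(m, m, k)), op(k, m, p, q, t(p, q, q)), op(m, p, t(k, p, k), t(k, q, p))), t(q, m, k)), p, m), m, k))
Right:  op(k, t(t(op(op(op(op(t(op(t(m, m, k), q), op(k, k, op(t(p, q, q), q), op(p, m)), op(t(k, q, p), m, op(t(k, p, k), p))), t(q, m, k)), q), op(t(k, p, p), p)), k, t(op(p, op(op(t(q, q, q), k), t(k, p, q))), op(p, m), op(op(q, m), p, k))), p, m), m, k))
  Simplify inside:  t(t(op(op(op(op(t(op(t(m, m, k), q), op(k, k, op(t(p, q, q), q), op(p, m)), op(t(k, q, p), m, op(t(k, p, k), p))), t(q, m, k)), q), op(t(k, p, p), p)), k, t(op(p, op(op(t(q, q, q), k), t(k, p, q))), op(p, m), op(op(q, m), p, k))), p, m), m, k)  →  t(t(op(k, p, q, t(k, p, p), t(op(k, p, t(k, p, q), t(q, q, q)), op(m, p), op(k, m, p, q)), t(op(q, t(m, m, k)), op(k, m, p, q, t(p, q, q)), op(m, p, t(k, p, k), t(k, q, p))), t(q, m, k)), p, m), m, k)
  Sort arguments:  op(k, t(t(op(k, p, q, t(k, p, p), t(op(k, p, t(k, p, q), t(q, q, q)), op(m, p), op(k, m, p, q)), t(op(q, t(m, m, k)), op(k, m, p, q, t(p, q, q)), op(m, p, t(k, p, k), t(k, q, p))), t(q, m, k)), p, m), m, k))

Answer: yes — both canonical forms are op(k, t(t(op(k, p, q, t(k, p, p), t(op(k, p, t(k, p, q), t(q, q, q)), op(m, p), op(k, m, p, q)), t(op(q, t(m, m, k)), op(k, m, p, q, t(p, q, q)), op(m, p, t(k, p, k), t(k, q, p))), t(q, m, k)), p, m), m, k))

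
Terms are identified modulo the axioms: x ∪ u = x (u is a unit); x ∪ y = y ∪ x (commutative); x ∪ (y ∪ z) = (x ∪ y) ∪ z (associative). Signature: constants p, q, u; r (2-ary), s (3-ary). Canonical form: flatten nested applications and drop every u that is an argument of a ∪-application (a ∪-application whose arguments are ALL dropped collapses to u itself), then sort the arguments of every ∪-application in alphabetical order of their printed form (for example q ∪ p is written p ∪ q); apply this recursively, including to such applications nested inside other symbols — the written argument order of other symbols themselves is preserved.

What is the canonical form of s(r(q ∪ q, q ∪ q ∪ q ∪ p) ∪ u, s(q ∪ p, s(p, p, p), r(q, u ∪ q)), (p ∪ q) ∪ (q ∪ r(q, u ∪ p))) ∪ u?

Inside:  s(r(q ∪ q, q ∪ q ∪ q ∪ p) ∪ u, s(q ∪ p, s(p, p, p), r(q, u ∪ q)), (p ∪ q) ∪ (q ∪ r(q, u ∪ p)))  →  s(r(q ∪ q, p ∪ q ∪ q ∪ q), s(p ∪ q, s(p, p, p), r(q, q)), p ∪ q ∪ q ∪ r(q, p))
Units out:  drop u
Sort arguments:  s(r(q ∪ q, p ∪ q ∪ q ∪ q), s(p ∪ q, s(p, p, p), r(q, q)), p ∪ q ∪ q ∪ r(q, p))

Answer: s(r(q ∪ q, p ∪ q ∪ q ∪ q), s(p ∪ q, s(p, p, p), r(q, q)), p ∪ q ∪ q ∪ r(q, p))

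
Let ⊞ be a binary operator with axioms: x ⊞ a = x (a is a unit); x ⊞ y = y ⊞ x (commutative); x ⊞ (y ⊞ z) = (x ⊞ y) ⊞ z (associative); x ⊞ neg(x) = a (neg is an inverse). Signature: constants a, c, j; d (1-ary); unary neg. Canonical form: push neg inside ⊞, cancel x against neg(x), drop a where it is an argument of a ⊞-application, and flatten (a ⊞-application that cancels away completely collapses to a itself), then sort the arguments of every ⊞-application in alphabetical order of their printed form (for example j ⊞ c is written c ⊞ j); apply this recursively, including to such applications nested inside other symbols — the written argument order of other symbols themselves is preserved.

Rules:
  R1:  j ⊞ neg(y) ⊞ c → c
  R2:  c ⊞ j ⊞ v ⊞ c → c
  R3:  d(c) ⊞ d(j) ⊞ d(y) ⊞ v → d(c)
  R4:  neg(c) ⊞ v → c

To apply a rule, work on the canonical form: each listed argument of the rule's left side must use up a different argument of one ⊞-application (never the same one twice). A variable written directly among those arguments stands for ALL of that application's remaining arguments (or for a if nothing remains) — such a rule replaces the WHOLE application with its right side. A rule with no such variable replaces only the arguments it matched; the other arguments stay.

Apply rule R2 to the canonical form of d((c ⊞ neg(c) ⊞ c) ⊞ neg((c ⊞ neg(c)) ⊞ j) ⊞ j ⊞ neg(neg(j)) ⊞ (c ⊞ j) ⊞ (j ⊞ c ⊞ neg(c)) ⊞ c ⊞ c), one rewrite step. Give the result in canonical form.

Answer: d(c)

Derivation:
Canonical form:  d(c ⊞ c ⊞ c ⊞ c ⊞ j ⊞ j ⊞ j)
Match R2:  consume c, c, j;  v := c ⊞ c ⊞ j ⊞ j
Every leftover argument binds to the variable; the entire application is replaced.
Giving:  d(c)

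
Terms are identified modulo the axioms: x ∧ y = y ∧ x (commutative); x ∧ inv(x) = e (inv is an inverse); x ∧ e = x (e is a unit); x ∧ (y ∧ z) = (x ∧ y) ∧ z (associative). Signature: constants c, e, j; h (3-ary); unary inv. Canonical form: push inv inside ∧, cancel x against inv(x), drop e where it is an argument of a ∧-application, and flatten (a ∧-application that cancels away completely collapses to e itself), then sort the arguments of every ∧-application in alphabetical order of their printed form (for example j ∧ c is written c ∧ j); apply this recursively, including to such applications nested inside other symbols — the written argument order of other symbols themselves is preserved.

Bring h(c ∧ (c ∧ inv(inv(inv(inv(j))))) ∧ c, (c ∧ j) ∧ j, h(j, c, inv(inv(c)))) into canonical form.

Focus inside:  c ∧ (c ∧ inv(inv(inv(inv(j))))) ∧ c
Push inv inside:  distribute inv over ∧ and collapse double inv
Collect terms:  c ∧ c ∧ c ∧ j
Rebuild:  h(c ∧ c ∧ c ∧ j, c ∧ j ∧ j, h(j, c, c))

Answer: h(c ∧ c ∧ c ∧ j, c ∧ j ∧ j, h(j, c, c))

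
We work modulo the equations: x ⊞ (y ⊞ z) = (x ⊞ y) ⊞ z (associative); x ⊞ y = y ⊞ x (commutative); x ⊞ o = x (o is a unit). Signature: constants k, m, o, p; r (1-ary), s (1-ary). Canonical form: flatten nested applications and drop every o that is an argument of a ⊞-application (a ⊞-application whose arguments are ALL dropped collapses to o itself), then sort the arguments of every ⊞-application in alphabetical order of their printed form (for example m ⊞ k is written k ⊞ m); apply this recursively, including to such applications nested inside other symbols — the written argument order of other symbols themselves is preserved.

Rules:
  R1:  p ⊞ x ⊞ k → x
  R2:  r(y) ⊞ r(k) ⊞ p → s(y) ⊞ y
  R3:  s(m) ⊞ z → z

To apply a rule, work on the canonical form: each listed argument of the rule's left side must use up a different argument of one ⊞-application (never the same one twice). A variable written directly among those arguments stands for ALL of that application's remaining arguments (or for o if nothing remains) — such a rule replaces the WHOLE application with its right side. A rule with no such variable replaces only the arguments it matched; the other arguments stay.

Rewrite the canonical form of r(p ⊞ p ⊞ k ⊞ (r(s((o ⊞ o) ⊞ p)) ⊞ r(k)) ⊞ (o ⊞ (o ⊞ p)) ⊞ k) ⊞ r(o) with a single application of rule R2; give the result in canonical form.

Answer: r(k ⊞ k ⊞ p ⊞ p ⊞ s(p) ⊞ s(s(p))) ⊞ r(o)

Derivation:
Canonical form:  r(k ⊞ k ⊞ p ⊞ p ⊞ p ⊞ r(k) ⊞ r(s(p))) ⊞ r(o)
Match R2:  consume p, r(k), r(s(p));  y := s(p)
Result:  r(k ⊞ k ⊞ p ⊞ p ⊞ s(p) ⊞ s(s(p))) ⊞ r(o)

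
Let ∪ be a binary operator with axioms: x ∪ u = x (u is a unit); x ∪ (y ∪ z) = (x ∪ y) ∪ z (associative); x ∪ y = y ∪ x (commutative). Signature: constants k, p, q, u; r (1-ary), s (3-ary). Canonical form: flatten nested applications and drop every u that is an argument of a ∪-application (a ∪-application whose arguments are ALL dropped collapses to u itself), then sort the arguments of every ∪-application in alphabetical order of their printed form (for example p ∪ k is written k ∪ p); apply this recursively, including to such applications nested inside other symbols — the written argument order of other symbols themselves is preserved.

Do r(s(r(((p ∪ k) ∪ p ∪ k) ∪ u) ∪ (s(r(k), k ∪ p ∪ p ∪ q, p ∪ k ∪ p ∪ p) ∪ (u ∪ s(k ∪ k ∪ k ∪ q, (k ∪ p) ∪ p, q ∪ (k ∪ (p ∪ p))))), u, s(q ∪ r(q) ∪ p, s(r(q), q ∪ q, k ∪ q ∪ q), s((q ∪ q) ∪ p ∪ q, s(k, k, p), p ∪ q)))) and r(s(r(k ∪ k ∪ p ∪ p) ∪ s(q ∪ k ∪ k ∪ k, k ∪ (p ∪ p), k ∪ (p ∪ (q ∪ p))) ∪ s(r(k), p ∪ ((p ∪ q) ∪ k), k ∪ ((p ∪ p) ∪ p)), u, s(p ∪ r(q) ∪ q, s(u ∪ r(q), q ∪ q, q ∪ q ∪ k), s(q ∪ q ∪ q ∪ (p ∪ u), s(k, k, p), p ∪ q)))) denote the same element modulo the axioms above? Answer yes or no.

Left:  r(s(r(((p ∪ k) ∪ p ∪ k) ∪ u) ∪ (s(r(k), k ∪ p ∪ p ∪ q, p ∪ k ∪ p ∪ p) ∪ (u ∪ s(k ∪ k ∪ k ∪ q, (k ∪ p) ∪ p, q ∪ (k ∪ (p ∪ p))))), u, s(q ∪ r(q) ∪ p, s(r(q), q ∪ q, k ∪ q ∪ q), s((q ∪ q) ∪ p ∪ q, s(k, k, p), p ∪ q))))
  Focus inside:  r(((p ∪ k) ∪ p ∪ k) ∪ u) ∪ (s(r(k), k ∪ p ∪ p ∪ q, p ∪ k ∪ p ∪ p) ∪ (u ∪ s(k ∪ k ∪ k ∪ q, (k ∪ p) ∪ p, q ∪ (k ∪ (p ∪ p)))))
  Flatten:  r(((p ∪ k) ∪ p ∪ k) ∪ u) ∪ s(r(k), k ∪ p ∪ p ∪ q, p ∪ k ∪ p ∪ p) ∪ u ∪ s(k ∪ k ∪ k ∪ q, (k ∪ p) ∪ p, q ∪ (k ∪ (p ∪ p)))
  Inside:  r(((p ∪ k) ∪ p ∪ k) ∪ u)  →  r(k ∪ k ∪ p ∪ p)
  Canonicalize subterm:  s(r(k), k ∪ p ∪ p ∪ q, p ∪ k ∪ p ∪ p)  →  s(r(k), k ∪ p ∪ p ∪ q, k ∪ p ∪ p ∪ p)
  Inside:  s(k ∪ k ∪ k ∪ q, (k ∪ p) ∪ p, q ∪ (k ∪ (p ∪ p)))  →  s(k ∪ k ∪ k ∪ q, k ∪ p ∪ p, k ∪ p ∪ p ∪ q)
  Drop the unit:  drop u
  Order the arguments:  r(k ∪ k ∪ p ∪ p) ∪ s(k ∪ k ∪ k ∪ q, k ∪ p ∪ p, k ∪ p ∪ p ∪ q) ∪ s(r(k), k ∪ p ∪ p ∪ q, k ∪ p ∪ p ∪ p)
  Rebuild:  r(s(r(k ∪ k ∪ p ∪ p) ∪ s(k ∪ k ∪ k ∪ q, k ∪ p ∪ p, k ∪ p ∪ p ∪ q) ∪ s(r(k), k ∪ p ∪ p ∪ q, k ∪ p ∪ p ∪ p), u, s(p ∪ q ∪ r(q), s(r(q), q ∪ q, k ∪ q ∪ q), s(p ∪ q ∪ q ∪ q, s(k, k, p), p ∪ q))))
Right:  r(s(r(k ∪ k ∪ p ∪ p) ∪ s(q ∪ k ∪ k ∪ k, k ∪ (p ∪ p), k ∪ (p ∪ (q ∪ p))) ∪ s(r(k), p ∪ ((p ∪ q) ∪ k), k ∪ ((p ∪ p) ∪ p)), u, s(p ∪ r(q) ∪ q, s(u ∪ r(q), q ∪ q, q ∪ q ∪ k), s(q ∪ q ∪ q ∪ (p ∪ u), s(k, k, p), p ∪ q))))
  Descend into:  r(k ∪ k ∪ p ∪ p) ∪ s(q ∪ k ∪ k ∪ k, k ∪ (p ∪ p), k ∪ (p ∪ (q ∪ p))) ∪ s(r(k), p ∪ ((p ∪ q) ∪ k), k ∪ ((p ∪ p) ∪ p))
  Inside:  s(q ∪ k ∪ k ∪ k, k ∪ (p ∪ p), k ∪ (p ∪ (q ∪ p)))  →  s(k ∪ k ∪ k ∪ q, k ∪ p ∪ p, k ∪ p ∪ p ∪ q)
  Inside:  s(r(k), p ∪ ((p ∪ q) ∪ k), k ∪ ((p ∪ p) ∪ p))  →  s(r(k), k ∪ p ∪ p ∪ q, k ∪ p ∪ p ∪ p)
  Sort arguments:  r(k ∪ k ∪ p ∪ p) ∪ s(k ∪ k ∪ k ∪ q, k ∪ p ∪ p, k ∪ p ∪ p ∪ q) ∪ s(r(k), k ∪ p ∪ p ∪ q, k ∪ p ∪ p ∪ p)
  Rebuild:  r(s(r(k ∪ k ∪ p ∪ p) ∪ s(k ∪ k ∪ k ∪ q, k ∪ p ∪ p, k ∪ p ∪ p ∪ q) ∪ s(r(k), k ∪ p ∪ p ∪ q, k ∪ p ∪ p ∪ p), u, s(p ∪ q ∪ r(q), s(r(q), q ∪ q, k ∪ q ∪ q), s(p ∪ q ∪ q ∪ q, s(k, k, p), p ∪ q))))

Answer: yes — both canonical forms are r(s(r(k ∪ k ∪ p ∪ p) ∪ s(k ∪ k ∪ k ∪ q, k ∪ p ∪ p, k ∪ p ∪ p ∪ q) ∪ s(r(k), k ∪ p ∪ p ∪ q, k ∪ p ∪ p ∪ p), u, s(p ∪ q ∪ r(q), s(r(q), q ∪ q, k ∪ q ∪ q), s(p ∪ q ∪ q ∪ q, s(k, k, p), p ∪ q))))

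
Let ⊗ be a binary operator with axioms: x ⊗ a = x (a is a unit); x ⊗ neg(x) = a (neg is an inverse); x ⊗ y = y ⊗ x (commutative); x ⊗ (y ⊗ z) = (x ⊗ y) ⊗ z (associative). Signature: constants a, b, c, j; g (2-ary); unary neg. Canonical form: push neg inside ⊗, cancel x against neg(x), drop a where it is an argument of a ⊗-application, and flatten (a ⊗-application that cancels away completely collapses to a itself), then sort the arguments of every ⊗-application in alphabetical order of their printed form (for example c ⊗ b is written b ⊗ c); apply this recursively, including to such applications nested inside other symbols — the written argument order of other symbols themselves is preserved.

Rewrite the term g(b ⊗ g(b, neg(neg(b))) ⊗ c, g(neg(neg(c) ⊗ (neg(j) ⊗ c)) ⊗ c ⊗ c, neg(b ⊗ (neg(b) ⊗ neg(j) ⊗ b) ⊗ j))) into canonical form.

Answer: g(b ⊗ c ⊗ g(b, b), g(c ⊗ c ⊗ j, neg(b)))

Derivation:
Descend into:  neg(neg(c) ⊗ (neg(j) ⊗ c)) ⊗ c ⊗ c
Push neg inside:  distribute neg over ⊗ and collapse double neg
Collect terms:  c ⊗ c ⊗ j
Rebuild:  g(b ⊗ c ⊗ g(b, b), g(c ⊗ c ⊗ j, neg(b)))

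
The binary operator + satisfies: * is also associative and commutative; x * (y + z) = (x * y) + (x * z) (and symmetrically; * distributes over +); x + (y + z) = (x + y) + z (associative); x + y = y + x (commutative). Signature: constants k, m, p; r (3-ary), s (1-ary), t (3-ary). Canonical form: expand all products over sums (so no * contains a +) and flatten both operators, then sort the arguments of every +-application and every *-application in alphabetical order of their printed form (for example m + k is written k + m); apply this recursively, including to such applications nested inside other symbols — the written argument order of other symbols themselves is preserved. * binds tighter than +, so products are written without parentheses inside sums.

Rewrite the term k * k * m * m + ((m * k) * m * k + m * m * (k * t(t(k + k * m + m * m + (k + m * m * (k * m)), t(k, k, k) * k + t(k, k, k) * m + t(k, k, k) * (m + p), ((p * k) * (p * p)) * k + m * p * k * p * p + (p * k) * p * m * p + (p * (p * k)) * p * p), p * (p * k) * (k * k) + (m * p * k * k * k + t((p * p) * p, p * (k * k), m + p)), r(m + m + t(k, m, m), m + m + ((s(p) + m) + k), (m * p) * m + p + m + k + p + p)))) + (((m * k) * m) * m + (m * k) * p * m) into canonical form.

Answer: k * k * m * m + k * k * m * m + k * m * m * m + k * m * m * p + k * m * m * t(t(k + k + k * m + k * m * m * m + m * m, k * t(k, k, k) + m * t(k, k, k) + m * t(k, k, k) + p * t(k, k, k), k * k * p * p * p + k * m * p * p * p + k * m * p * p * p + k * p * p * p * p), k * k * k * m * p + k * k * k * p * p + t(p * p * p, k * k * p, m + p), r(m + m + t(k, m, m), k + m + m + m + s(p), k + m + m * m * p + p + p + p))

Derivation:
Distribute:  k * k * m * m + k * k * m * m + k * m * m * t(t(k + k + k * m + k * m * m * m + m * m, k * t(k, k, k) + m * t(k, k, k) + m * t(k, k, k) + p * t(k, k, k), k * k * p * p * p + k * m * p * p * p + k * m * p * p * p + k * p * p * p * p), k * k * k * m * p + k * k * k * p * p + t(p * p * p, k * k * p, m + p), r(m + m + t(k, m, m), k + m + m + m + s(p), k + m + m * m * p + p + p + p)) + k * m * m * m + k * m * m * p
Sort arguments:  k * k * m * m + k * k * m * m + k * m * m * m + k * m * m * p + k * m * m * t(t(k + k + k * m + k * m * m * m + m * m, k * t(k, k, k) + m * t(k, k, k) + m * t(k, k, k) + p * t(k, k, k), k * k * p * p * p + k * m * p * p * p + k * m * p * p * p + k * p * p * p * p), k * k * k * m * p + k * k * k * p * p + t(p * p * p, k * k * p, m + p), r(m + m + t(k, m, m), k + m + m + m + s(p), k + m + m * m * p + p + p + p))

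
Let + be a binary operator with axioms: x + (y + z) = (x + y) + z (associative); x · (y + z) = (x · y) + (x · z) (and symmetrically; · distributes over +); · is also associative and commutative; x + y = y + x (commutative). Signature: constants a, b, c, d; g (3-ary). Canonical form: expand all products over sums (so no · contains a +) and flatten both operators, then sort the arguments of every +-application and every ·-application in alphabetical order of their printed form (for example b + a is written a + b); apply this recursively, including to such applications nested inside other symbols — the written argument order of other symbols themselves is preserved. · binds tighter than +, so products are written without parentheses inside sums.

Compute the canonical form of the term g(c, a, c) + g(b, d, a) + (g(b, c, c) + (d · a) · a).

Un-nest:  g(c, a, c) + g(b, d, a) + g(b, c, c) + a · a · d
Sort arguments:  a · a · d + g(b, c, c) + g(b, d, a) + g(c, a, c)

Answer: a · a · d + g(b, c, c) + g(b, d, a) + g(c, a, c)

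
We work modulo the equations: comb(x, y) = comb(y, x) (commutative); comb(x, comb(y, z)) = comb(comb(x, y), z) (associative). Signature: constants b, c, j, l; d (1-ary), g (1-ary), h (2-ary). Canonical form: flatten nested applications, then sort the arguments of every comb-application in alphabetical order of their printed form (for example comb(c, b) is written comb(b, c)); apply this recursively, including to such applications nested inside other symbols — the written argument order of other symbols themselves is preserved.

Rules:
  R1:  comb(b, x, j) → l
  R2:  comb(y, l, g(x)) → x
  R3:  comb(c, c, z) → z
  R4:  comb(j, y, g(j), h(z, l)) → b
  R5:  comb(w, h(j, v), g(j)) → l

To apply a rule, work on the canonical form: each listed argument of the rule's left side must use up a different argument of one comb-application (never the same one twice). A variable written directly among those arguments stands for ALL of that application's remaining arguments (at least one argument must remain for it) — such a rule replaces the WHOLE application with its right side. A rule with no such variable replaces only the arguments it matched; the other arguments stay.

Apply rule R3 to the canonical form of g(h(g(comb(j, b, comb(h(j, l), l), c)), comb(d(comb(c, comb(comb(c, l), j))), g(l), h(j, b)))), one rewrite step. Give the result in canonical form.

Canonical form:  g(h(g(comb(b, c, h(j, l), j, l)), comb(d(comb(c, c, j, l)), g(l), h(j, b))))
Match R3:  consume c, c;  z := comb(j, l)
The variable takes the whole remainder — replace the entire application.
Result:  g(h(g(comb(b, c, h(j, l), j, l)), comb(d(comb(j, l)), g(l), h(j, b))))

Answer: g(h(g(comb(b, c, h(j, l), j, l)), comb(d(comb(j, l)), g(l), h(j, b))))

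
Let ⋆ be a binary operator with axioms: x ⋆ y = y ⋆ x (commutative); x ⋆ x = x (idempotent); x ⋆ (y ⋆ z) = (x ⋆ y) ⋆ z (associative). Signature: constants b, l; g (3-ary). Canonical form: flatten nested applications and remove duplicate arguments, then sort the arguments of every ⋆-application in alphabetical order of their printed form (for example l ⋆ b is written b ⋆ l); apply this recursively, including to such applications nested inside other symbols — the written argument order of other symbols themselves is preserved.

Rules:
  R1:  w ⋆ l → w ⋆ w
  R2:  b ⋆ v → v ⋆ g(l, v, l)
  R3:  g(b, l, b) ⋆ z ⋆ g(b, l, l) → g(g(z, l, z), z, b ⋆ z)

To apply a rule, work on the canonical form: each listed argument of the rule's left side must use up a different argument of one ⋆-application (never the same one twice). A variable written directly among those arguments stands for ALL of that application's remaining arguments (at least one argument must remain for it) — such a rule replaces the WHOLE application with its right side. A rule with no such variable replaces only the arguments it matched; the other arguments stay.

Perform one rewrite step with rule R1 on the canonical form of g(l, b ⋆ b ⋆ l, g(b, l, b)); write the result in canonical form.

Answer: g(l, b, g(b, l, b))

Derivation:
Canonical form:  g(l, b ⋆ l, g(b, l, b))
Apply R1:  consuming l;  w := b
The variable takes the whole remainder — replace the entire application.
Giving:  g(l, b, g(b, l, b))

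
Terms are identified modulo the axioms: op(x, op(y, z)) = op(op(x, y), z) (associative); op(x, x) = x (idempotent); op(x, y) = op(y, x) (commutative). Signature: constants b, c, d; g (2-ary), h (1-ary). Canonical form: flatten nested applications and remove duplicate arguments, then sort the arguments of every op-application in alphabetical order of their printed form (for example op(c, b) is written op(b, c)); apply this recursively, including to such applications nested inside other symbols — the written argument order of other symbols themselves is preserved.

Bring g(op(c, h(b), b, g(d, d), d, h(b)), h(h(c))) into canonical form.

Descend into:  op(c, h(b), b, g(d, d), d, h(b))
Deduplicate:  drop duplicate h(b)
Order the arguments:  op(b, c, d, g(d, d), h(b))
Put back:  g(op(b, c, d, g(d, d), h(b)), h(h(c)))

Answer: g(op(b, c, d, g(d, d), h(b)), h(h(c)))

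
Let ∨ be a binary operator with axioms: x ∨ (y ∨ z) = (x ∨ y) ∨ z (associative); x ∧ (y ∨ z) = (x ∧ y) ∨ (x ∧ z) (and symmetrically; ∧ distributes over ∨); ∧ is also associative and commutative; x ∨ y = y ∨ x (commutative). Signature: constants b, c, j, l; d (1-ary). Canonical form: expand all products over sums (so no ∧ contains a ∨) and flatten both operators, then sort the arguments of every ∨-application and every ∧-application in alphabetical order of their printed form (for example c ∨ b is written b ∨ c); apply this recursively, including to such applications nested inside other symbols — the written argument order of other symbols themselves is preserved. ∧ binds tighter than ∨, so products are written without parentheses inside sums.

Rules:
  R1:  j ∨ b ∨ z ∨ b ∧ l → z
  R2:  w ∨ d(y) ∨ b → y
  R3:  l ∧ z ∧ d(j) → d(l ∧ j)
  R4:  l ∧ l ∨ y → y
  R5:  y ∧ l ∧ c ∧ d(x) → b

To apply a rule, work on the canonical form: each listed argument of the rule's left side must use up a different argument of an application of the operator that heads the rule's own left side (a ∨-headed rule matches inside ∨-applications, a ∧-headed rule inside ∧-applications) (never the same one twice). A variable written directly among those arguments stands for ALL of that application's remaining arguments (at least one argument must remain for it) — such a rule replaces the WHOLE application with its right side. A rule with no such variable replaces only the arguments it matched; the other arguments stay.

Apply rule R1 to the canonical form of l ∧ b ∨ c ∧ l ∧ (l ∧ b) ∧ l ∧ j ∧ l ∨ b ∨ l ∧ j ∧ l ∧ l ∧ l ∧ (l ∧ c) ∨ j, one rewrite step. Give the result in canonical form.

Canonical form:  b ∨ b ∧ c ∧ j ∧ l ∧ l ∧ l ∧ l ∨ b ∧ l ∨ c ∧ j ∧ l ∧ l ∧ l ∧ l ∧ l ∨ j
Match R1:  consume b, b ∧ l, j;  z := b ∧ c ∧ j ∧ l ∧ l ∧ l ∧ l ∨ c ∧ j ∧ l ∧ l ∧ l ∧ l ∧ l
Every leftover argument binds to the variable; the entire application is replaced.
Result:  b ∧ c ∧ j ∧ l ∧ l ∧ l ∧ l ∨ c ∧ j ∧ l ∧ l ∧ l ∧ l ∧ l

Answer: b ∧ c ∧ j ∧ l ∧ l ∧ l ∧ l ∨ c ∧ j ∧ l ∧ l ∧ l ∧ l ∧ l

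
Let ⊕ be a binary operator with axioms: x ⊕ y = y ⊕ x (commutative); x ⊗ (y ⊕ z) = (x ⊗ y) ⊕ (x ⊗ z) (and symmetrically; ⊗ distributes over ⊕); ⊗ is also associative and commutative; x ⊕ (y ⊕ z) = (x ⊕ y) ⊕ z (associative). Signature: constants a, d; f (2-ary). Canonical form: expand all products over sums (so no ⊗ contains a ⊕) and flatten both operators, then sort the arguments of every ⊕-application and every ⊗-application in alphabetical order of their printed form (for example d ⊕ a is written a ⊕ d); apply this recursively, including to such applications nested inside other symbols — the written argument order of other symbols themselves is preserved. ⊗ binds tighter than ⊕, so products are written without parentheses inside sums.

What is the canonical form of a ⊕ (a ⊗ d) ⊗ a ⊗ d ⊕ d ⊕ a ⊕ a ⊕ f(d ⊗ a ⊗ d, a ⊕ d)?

Un-nest:  a ⊕ a ⊗ a ⊗ d ⊗ d ⊕ d ⊕ a ⊕ a ⊕ f(a ⊗ d ⊗ d, a ⊕ d)
Order the arguments:  a ⊕ a ⊕ a ⊕ a ⊗ a ⊗ d ⊗ d ⊕ d ⊕ f(a ⊗ d ⊗ d, a ⊕ d)

Answer: a ⊕ a ⊕ a ⊕ a ⊗ a ⊗ d ⊗ d ⊕ d ⊕ f(a ⊗ d ⊗ d, a ⊕ d)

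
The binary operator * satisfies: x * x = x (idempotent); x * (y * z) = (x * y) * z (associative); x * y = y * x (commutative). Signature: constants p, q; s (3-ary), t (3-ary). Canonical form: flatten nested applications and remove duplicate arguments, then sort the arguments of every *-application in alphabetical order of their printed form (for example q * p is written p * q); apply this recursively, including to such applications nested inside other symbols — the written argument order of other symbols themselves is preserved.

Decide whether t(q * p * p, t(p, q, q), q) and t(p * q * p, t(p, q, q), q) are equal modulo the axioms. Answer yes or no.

Left:  t(q * p * p, t(p, q, q), q)
  Descend into:  q * p * p
  Idempotence:  drop duplicate p
  Sort:  p * q
  Reassemble:  t(p * q, t(p, q, q), q)
Right:  t(p * q * p, t(p, q, q), q)
  Work inside:  p * q * p
  Drop duplicates:  drop duplicate p
  Sort arguments:  p * q
  Reassemble:  t(p * q, t(p, q, q), q)

Answer: yes — both canonical forms are t(p * q, t(p, q, q), q)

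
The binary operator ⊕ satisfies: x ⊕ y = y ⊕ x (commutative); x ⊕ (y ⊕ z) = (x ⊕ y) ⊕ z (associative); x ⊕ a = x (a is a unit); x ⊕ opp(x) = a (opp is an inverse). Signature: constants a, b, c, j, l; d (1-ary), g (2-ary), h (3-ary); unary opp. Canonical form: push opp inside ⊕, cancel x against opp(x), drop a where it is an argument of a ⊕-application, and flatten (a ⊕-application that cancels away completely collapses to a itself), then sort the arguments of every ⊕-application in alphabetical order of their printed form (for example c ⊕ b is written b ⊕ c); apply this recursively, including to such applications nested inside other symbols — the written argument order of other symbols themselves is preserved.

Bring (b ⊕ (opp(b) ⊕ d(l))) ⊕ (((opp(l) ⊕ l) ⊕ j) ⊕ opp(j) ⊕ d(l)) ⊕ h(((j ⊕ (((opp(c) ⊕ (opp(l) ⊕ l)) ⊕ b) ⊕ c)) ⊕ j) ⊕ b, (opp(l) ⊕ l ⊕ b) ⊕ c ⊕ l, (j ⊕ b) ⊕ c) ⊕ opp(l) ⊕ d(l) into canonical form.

Inverses cancel:  b cancels; j cancels
Collect terms:  d(l) ⊕ d(l) ⊕ d(l) ⊕ opp(l) ⊕ h(b ⊕ b ⊕ j ⊕ j, b ⊕ c ⊕ l, b ⊕ c ⊕ j)
Order the arguments:  d(l) ⊕ d(l) ⊕ d(l) ⊕ h(b ⊕ b ⊕ j ⊕ j, b ⊕ c ⊕ l, b ⊕ c ⊕ j) ⊕ opp(l)

Answer: d(l) ⊕ d(l) ⊕ d(l) ⊕ h(b ⊕ b ⊕ j ⊕ j, b ⊕ c ⊕ l, b ⊕ c ⊕ j) ⊕ opp(l)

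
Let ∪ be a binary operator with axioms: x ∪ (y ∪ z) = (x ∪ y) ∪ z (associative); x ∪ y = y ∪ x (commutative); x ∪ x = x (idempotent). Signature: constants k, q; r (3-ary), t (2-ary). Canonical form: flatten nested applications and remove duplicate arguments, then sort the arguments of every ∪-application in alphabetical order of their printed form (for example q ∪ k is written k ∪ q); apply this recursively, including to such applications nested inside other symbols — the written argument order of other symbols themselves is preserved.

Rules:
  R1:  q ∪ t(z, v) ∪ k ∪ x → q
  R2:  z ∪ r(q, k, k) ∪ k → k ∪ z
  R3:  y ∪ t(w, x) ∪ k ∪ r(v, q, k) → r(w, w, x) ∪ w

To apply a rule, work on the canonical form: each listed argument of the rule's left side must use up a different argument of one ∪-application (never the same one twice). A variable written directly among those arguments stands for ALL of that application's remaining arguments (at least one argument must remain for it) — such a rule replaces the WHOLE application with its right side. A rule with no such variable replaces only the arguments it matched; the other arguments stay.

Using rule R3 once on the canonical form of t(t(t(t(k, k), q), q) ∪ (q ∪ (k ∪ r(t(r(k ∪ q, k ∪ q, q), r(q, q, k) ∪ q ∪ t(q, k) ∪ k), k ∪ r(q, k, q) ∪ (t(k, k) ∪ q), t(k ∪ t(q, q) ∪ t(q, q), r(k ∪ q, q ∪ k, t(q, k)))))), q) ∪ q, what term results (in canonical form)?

Answer: q ∪ t(k ∪ q ∪ r(t(r(k ∪ q, k ∪ q, q), q ∪ r(q, q, k)), k ∪ q ∪ r(q, k, q) ∪ t(k, k), t(k ∪ t(q, q), r(k ∪ q, k ∪ q, t(q, k)))) ∪ t(t(t(k, k), q), q), q)

Derivation:
Canonical form:  q ∪ t(k ∪ q ∪ r(t(r(k ∪ q, k ∪ q, q), k ∪ q ∪ r(q, q, k) ∪ t(q, k)), k ∪ q ∪ r(q, k, q) ∪ t(k, k), t(k ∪ t(q, q), r(k ∪ q, k ∪ q, t(q, k)))) ∪ t(t(t(k, k), q), q), q)
R3 matches:  uses k, r(q, q, k), t(q, k);  v := q, w := q, x := k, y := q
Every leftover argument binds to the variable; the entire application is replaced.
New term:  q ∪ t(k ∪ q ∪ r(t(r(k ∪ q, k ∪ q, q), q ∪ r(q, q, k)), k ∪ q ∪ r(q, k, q) ∪ t(k, k), t(k ∪ t(q, q), r(k ∪ q, k ∪ q, t(q, k)))) ∪ t(t(t(k, k), q), q), q)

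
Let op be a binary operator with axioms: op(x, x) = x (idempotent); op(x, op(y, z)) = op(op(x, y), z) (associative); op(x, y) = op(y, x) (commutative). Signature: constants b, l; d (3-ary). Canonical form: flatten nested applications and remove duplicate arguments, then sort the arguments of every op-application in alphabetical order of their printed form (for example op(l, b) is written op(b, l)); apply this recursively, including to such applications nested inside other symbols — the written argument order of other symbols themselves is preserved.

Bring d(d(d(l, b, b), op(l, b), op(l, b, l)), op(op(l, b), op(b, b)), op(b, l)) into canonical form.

Focus inside:  op(op(l, b), op(b, b))
Un-nest:  op(l, b, b, b)
Idempotence:  drop duplicate b, b
Sort arguments:  op(b, l)
Reassemble:  d(d(d(l, b, b), op(b, l), op(b, l)), op(b, l), op(b, l))

Answer: d(d(d(l, b, b), op(b, l), op(b, l)), op(b, l), op(b, l))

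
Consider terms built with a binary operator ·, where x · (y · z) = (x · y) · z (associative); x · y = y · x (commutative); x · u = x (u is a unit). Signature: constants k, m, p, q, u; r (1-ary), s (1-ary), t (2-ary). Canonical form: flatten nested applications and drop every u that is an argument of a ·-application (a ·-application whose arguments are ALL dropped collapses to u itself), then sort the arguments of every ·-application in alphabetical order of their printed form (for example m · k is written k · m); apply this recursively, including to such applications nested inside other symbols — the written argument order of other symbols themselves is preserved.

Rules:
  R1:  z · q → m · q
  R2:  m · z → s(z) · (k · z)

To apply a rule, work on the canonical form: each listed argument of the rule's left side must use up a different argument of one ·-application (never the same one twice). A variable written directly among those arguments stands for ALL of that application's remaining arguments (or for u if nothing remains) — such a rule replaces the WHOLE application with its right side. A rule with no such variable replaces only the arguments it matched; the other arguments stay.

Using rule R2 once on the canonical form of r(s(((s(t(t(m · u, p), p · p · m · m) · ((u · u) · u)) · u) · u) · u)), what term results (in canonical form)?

Canonical form:  r(s(s(t(t(m, p), m · m · p · p))))
Apply R2:  consuming m;  z := m · p · p
The extension variable absorbs all remaining arguments, so the whole application is rewritten.
Giving:  r(s(s(t(t(m, p), k · m · p · p · s(m · p · p)))))

Answer: r(s(s(t(t(m, p), k · m · p · p · s(m · p · p)))))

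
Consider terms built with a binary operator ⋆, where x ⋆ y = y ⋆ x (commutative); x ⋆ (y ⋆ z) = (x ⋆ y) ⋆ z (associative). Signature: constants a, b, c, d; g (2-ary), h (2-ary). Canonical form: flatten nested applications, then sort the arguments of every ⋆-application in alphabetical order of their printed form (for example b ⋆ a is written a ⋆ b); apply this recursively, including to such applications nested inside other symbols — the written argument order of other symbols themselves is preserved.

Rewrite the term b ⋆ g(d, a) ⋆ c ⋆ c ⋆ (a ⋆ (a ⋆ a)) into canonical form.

Answer: a ⋆ a ⋆ a ⋆ b ⋆ c ⋆ c ⋆ g(d, a)

Derivation:
Flatten:  b ⋆ g(d, a) ⋆ c ⋆ c ⋆ a ⋆ a ⋆ a
Order the arguments:  a ⋆ a ⋆ a ⋆ b ⋆ c ⋆ c ⋆ g(d, a)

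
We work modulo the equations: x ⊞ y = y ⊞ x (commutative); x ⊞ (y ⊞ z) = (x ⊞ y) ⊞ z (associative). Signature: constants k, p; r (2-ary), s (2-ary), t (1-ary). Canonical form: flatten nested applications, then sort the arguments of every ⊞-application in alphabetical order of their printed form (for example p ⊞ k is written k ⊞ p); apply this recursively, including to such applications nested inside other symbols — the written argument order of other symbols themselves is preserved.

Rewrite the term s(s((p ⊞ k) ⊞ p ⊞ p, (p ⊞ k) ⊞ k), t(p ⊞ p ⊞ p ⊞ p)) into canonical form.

Answer: s(s(k ⊞ p ⊞ p ⊞ p, k ⊞ k ⊞ p), t(p ⊞ p ⊞ p ⊞ p))

Derivation:
Work inside:  (p ⊞ k) ⊞ p ⊞ p
Merge nested applications:  p ⊞ k ⊞ p ⊞ p
Sort:  k ⊞ p ⊞ p ⊞ p
Reassemble:  s(s(k ⊞ p ⊞ p ⊞ p, k ⊞ k ⊞ p), t(p ⊞ p ⊞ p ⊞ p))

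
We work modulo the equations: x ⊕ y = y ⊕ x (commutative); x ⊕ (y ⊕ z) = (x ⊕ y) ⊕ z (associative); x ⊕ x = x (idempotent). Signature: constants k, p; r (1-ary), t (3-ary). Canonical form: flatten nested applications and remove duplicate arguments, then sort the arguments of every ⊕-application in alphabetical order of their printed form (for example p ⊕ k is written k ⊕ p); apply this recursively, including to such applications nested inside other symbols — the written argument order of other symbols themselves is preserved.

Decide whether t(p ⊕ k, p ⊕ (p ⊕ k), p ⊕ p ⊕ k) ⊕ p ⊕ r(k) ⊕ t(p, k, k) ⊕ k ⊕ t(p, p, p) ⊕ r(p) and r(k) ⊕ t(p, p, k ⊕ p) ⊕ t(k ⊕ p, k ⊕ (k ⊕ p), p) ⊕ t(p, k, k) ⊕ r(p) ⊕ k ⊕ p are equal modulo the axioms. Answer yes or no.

Answer: no — k ⊕ p ⊕ r(k) ⊕ r(p) ⊕ t(k ⊕ p, k ⊕ p, k ⊕ p) ⊕ t(p, k, k) ⊕ t(p, p, p) vs k ⊕ p ⊕ r(k) ⊕ r(p) ⊕ t(k ⊕ p, k ⊕ p, p) ⊕ t(p, k, k) ⊕ t(p, p, k ⊕ p)

Derivation:
Left:  t(p ⊕ k, p ⊕ (p ⊕ k), p ⊕ p ⊕ k) ⊕ p ⊕ r(k) ⊕ t(p, k, k) ⊕ k ⊕ t(p, p, p) ⊕ r(p)
  Canonicalize subterm:  t(p ⊕ k, p ⊕ (p ⊕ k), p ⊕ p ⊕ k)  →  t(k ⊕ p, k ⊕ p, k ⊕ p)
  Sort arguments:  k ⊕ p ⊕ r(k) ⊕ r(p) ⊕ t(k ⊕ p, k ⊕ p, k ⊕ p) ⊕ t(p, k, k) ⊕ t(p, p, p)
Right:  r(k) ⊕ t(p, p, k ⊕ p) ⊕ t(k ⊕ p, k ⊕ (k ⊕ p), p) ⊕ t(p, k, k) ⊕ r(p) ⊕ k ⊕ p
  Canonicalize subterm:  t(k ⊕ p, k ⊕ (k ⊕ p), p)  →  t(k ⊕ p, k ⊕ p, p)
  Sort:  k ⊕ p ⊕ r(k) ⊕ r(p) ⊕ t(k ⊕ p, k ⊕ p, p) ⊕ t(p, k, k) ⊕ t(p, p, k ⊕ p)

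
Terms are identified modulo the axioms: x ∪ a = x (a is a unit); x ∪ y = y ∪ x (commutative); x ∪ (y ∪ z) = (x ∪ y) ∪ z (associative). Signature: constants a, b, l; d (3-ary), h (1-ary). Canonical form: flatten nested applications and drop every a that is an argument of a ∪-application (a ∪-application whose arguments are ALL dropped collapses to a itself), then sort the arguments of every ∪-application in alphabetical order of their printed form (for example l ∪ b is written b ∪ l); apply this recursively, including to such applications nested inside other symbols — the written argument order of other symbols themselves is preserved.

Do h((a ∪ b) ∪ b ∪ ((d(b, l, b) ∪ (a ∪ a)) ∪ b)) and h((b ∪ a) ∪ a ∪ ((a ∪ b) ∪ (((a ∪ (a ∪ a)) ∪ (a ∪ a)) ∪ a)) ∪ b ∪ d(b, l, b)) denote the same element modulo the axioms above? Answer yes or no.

Left:  h((a ∪ b) ∪ b ∪ ((d(b, l, b) ∪ (a ∪ a)) ∪ b))
  Descend into:  (a ∪ b) ∪ b ∪ ((d(b, l, b) ∪ (a ∪ a)) ∪ b)
  Un-nest:  a ∪ b ∪ b ∪ d(b, l, b) ∪ a ∪ a ∪ b
  Unit:  drop a (×3)
  Order the arguments:  b ∪ b ∪ b ∪ d(b, l, b)
  Rebuild:  h(b ∪ b ∪ b ∪ d(b, l, b))
Right:  h((b ∪ a) ∪ a ∪ ((a ∪ b) ∪ (((a ∪ (a ∪ a)) ∪ (a ∪ a)) ∪ a)) ∪ b ∪ d(b, l, b))
  Descend into:  (b ∪ a) ∪ a ∪ ((a ∪ b) ∪ (((a ∪ (a ∪ a)) ∪ (a ∪ a)) ∪ a)) ∪ b ∪ d(b, l, b)
  Merge nested applications:  b ∪ a ∪ a ∪ a ∪ b ∪ a ∪ a ∪ a ∪ a ∪ a ∪ a ∪ b ∪ d(b, l, b)
  Drop the unit:  drop a (×9)
  Order the arguments:  b ∪ b ∪ b ∪ d(b, l, b)
  Put back:  h(b ∪ b ∪ b ∪ d(b, l, b))

Answer: yes — both canonical forms are h(b ∪ b ∪ b ∪ d(b, l, b))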